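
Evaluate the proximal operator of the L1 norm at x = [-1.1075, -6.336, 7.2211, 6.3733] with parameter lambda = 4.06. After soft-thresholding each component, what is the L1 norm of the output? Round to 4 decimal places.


Soft-thresholding with lambda = 4.06:
prox(-1.1075) = sign(-1.1075)*max(|-1.1075| - 4.06, 0) = 0.0
prox(-6.336) = sign(-6.336)*max(|-6.336| - 4.06, 0) = -2.276
prox(7.2211) = sign(7.2211)*max(|7.2211| - 4.06, 0) = 3.1611
prox(6.3733) = sign(6.3733)*max(|6.3733| - 4.06, 0) = 2.3133
prox(x) = [0.0, -2.276, 3.1611, 2.3133]
||prox(x)||_1 = 0.0 + 2.276 + 3.1611 + 2.3133 = 7.7504


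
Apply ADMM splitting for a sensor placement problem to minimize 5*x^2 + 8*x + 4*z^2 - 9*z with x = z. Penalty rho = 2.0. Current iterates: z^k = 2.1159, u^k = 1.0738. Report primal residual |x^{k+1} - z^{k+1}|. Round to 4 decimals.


ADMM iteration with rho = 2.0, z^k = 2.1159, u^k = 1.0738
Step 1: x-update.
Minimize 5*x^2 + 8*x + (2.0/2)*(x - 2.1159 + 1.0738)^2
FOC: (2*5 + 2.0)*x = -8 + 2.0*(2.1159 - 1.0738)
x^{k+1} = -0.493
Step 2: z-update.
Minimize 4*z^2 - 9*z + (2.0/2)*(-0.493 - z + 1.0738)^2
FOC: (2*4 + 2.0)*z = 9 + 2.0*(-0.493 + 1.0738)
z^{k+1} = 1.0162
Step 3: u-update.
u^{k+1} = 1.0738 - 0.493 - 1.0162 = -0.4353
Step 4: Primal residual = |-0.493 - 1.0162| = 1.5091


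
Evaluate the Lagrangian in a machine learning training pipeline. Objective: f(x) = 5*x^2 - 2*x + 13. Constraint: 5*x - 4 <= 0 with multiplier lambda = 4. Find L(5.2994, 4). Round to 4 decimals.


Step 1: Evaluate f(x).
f(5.2994) = 5*5.2994^2 - 2*5.2994 + 13 = 142.8194
Step 2: Evaluate g(x).
g(5.2994) = 5*5.2994 - 4 = 22.497
Step 3: Compute Lagrangian.
L = 142.8194 + 4*22.497 = 232.8074


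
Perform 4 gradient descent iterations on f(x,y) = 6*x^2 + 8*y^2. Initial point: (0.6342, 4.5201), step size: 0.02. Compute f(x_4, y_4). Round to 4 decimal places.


Gradient descent on f(x,y) = 6*x^2 + 8*y^2.
Starting point: (0.6342, 4.5201), alpha = 0.02
Step 1: grad_x = 2*6*0.6342 = 7.6104, grad_y = 2*8*4.5201 = 72.3216
  x_1 = 0.6342 - 0.02*7.6104 = 0.482
  y_1 = 4.5201 - 0.02*72.3216 = 3.0737
Step 2: grad_x = 2*6*0.482 = 5.7839, grad_y = 2*8*3.0737 = 49.1787
  x_2 = 0.482 - 0.02*5.7839 = 0.3663
  y_2 = 3.0737 - 0.02*49.1787 = 2.0901
Step 3: grad_x = 2*6*0.3663 = 4.3958, grad_y = 2*8*2.0901 = 33.4415
  x_3 = 0.3663 - 0.02*4.3958 = 0.2784
  y_3 = 2.0901 - 0.02*33.4415 = 1.4213
Step 4: grad_x = 2*6*0.2784 = 3.3408, grad_y = 2*8*1.4213 = 22.7402
  x_4 = 0.2784 - 0.02*3.3408 = 0.2116
  y_4 = 1.4213 - 0.02*22.7402 = 0.9665
f(0.2116, 0.9665) = 6*0.2116^2 + 8*0.9665^2 = 7.741


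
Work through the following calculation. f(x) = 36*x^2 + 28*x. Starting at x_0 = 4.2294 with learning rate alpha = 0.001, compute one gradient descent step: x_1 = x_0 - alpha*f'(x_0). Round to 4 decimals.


We compute the gradient at x_0 and apply the update.
f'(x) = 72*x + 28
f'(4.2294) = 72*4.2294 + 28 = 332.5168
x_1 = 4.2294 - 0.001*332.5168 = 3.8969


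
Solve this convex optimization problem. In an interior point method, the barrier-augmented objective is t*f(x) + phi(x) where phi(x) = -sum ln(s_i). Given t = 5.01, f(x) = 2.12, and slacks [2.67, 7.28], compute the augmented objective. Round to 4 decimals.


Step 1: Compute log-barrier.
ln values: [0.9821, 1.9851]
phi = -(0.9821 + 1.9851) = -2.9672
Step 2: Compute augmented objective.
t*f(x) = 5.01*2.12 = 10.6212
Total = 10.6212 - 2.9672 = 7.654


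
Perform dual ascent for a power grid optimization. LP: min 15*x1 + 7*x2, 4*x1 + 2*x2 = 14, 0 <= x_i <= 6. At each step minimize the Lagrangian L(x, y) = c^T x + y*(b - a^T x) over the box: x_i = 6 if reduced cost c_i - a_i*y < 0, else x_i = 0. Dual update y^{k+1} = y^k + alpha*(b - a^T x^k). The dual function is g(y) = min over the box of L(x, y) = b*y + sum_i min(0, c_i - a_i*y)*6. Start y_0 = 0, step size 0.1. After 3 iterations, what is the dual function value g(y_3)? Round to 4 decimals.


Dual ascent for LP: min 15*x1 + 7*x2, 4*x1 + 2*x2 = 14, 0 <= x_i <= 6
Step 1: y^k = 0.0, reduced costs: (15.0, 7.0)
  x^k = (0.0, 0.0), subgradient = b - a^T x = 14.0
  y^{k+1} = 0.0 + 0.1*14.0 = 1.4
Step 2: y^k = 1.4, reduced costs: (9.4, 4.2)
  x^k = (0.0, 0.0), subgradient = b - a^T x = 14.0
  y^{k+1} = 1.4 + 0.1*14.0 = 2.8
Step 3: y^k = 2.8, reduced costs: (3.8, 1.4)
  x^k = (0.0, 0.0), subgradient = b - a^T x = 14.0
  y^{k+1} = 2.8 + 0.1*14.0 = 4.2
Dual objective at y_3 = 4.2: reduced costs (-1.8, -1.4), box minimizer x = (6.0, 6.0)
g(y_3) = b*y + (c1 - a1*y)*x1 + (c2 - a2*y)*x2 = 14*4.2 + (-1.8)*6.0 + (-1.4)*6.0 = 58.8 - 10.8 - 8.4 = 39.6


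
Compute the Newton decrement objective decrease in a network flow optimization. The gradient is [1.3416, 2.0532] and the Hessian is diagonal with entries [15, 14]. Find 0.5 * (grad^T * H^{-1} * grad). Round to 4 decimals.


Step 1: H is diagonal, so H^(-1) * g = [0.0894, 0.1467].
Step 2: g^T H^(-1) g = sum_i g_i^2 / H_ii
  = (1.3416)^2/15 + (2.0532)^2/14
  = 0.12 + 0.3011 = 0.4211
Step 3: Objective decrease = 0.5 * g^T H^(-1) g = 0.2106


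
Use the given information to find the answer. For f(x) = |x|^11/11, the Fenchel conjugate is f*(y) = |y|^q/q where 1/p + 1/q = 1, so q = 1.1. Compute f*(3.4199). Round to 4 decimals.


The conjugate exponent q satisfies 1/p + 1/q = 1.
p = 11, so q = 11/(11 - 1) = 1.1
|y|^q = 3.4199^1.1 = 3.8674
f*(3.4199) = 3.8674 / 1.1 = 3.5158


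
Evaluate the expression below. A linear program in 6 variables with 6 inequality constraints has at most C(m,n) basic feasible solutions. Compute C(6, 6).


Each vertex corresponds to some choice of n active constraints out of m, so the number of vertices is at most C(m, n) = m! / (n!(m-n)!).
m = 6, n = 6
Numerator: 6 * 5 * 4 * 3 * 2 * 1
Denominator: 6! = 720
C(6, 6) = 1


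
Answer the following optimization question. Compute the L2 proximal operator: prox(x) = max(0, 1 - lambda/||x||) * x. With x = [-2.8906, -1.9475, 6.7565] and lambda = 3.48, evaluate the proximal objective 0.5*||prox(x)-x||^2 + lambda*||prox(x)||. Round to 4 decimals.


Step 1: Compute ||x||.
||x|| = 7.6025
Step 2: Compute scaling factor.
scale = max(0, 1 - 3.48/7.6025) = 0.5423
Step 3: prox(x) = [-1.5675, -1.056, 3.6638]
||prox(x)|| = 4.1225
Step 4: Proximal objective.
0.5*||prox-x||^2 = 6.0552
lambda*||prox|| = 14.3463
Total = 20.4016


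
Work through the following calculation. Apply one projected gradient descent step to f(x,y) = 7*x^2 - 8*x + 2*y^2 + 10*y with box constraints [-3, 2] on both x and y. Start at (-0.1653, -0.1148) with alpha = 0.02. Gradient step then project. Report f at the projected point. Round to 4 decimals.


Step 1: Compute gradient at (-0.1653, -0.1148).
grad_x = 2*7*-0.1653 - 8 = -10.3142
grad_y = 2*2*-0.1148 + 10 = 9.5408
Step 2: Gradient step.
x_raw = -0.1653 - 0.02*-10.3142 = 0.041
y_raw = -0.1148 - 0.02*9.5408 = -0.3056
Step 3: Project onto [-3, 2].
x_proj = clip(0.041) = 0.041
y_proj = clip(-0.3056) = -0.3056
Step 4: Evaluate f.
f(0.041, -0.3056) = -3.1855


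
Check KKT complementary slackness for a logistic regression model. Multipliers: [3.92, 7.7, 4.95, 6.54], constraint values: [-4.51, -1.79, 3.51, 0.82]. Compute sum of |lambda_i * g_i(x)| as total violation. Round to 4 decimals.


KKT complementary slackness check:
lambda_1 * g_1 = 3.92 * -4.51 = -17.6792
lambda_2 * g_2 = 7.7 * -1.79 = -13.783
lambda_3 * g_3 = 4.95 * 3.51 = 17.3745
lambda_4 * g_4 = 6.54 * 0.82 = 5.3628
Total violation = 17.6792 + 13.783 + 17.3745 + 5.3628 = 54.1995


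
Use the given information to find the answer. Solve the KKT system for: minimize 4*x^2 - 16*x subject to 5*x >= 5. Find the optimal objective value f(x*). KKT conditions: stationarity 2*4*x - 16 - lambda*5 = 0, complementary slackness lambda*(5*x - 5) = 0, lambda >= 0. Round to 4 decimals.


Step 1: Try lambda = 0 (constraint inactive).
Stationarity: 2*4*x - 16 = 0
x* = 16/(2*4) = 2.0
Check constraint: 5*2.0 = 10.0 >= 5 -- satisfied.
Step 2: Compute optimal value.
f(x*) = 4*2.0^2 - 16*2.0 = -16.0


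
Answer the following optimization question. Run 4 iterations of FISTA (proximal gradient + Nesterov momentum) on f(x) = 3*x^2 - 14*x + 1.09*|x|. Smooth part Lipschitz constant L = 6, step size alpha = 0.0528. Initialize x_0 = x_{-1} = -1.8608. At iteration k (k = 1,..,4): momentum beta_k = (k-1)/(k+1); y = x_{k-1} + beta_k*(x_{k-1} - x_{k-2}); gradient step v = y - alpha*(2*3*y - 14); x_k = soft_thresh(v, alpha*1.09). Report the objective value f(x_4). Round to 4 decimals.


FISTA on f(x) = 3*x^2 - 14*x + 1.09*|x|
L = 6, alpha = 0.0528
Iteration 1: beta = 0.0, y = -1.8608 + 0.0*(-1.8608 + 1.8608) = -1.8608
  grad(y) = -25.1648, v = y - alpha*grad = -0.5321
  prox(v) = soft_thresh(-0.5321, 0.0576) = -0.4745
Iteration 2: beta = 0.3333, y = -0.4745 + 0.3333*(-0.4745 + 1.8608) = -0.0125
  grad(y) = -14.0748, v = y - alpha*grad = 0.7307
  prox(v) = soft_thresh(0.7307, 0.0576) = 0.6731
Iteration 3: beta = 0.5, y = 0.6731 + 0.5*(0.6731 + 0.4745) = 1.247
  grad(y) = -6.5182, v = y - alpha*grad = 1.5911
  prox(v) = soft_thresh(1.5911, 0.0576) = 1.5336
Iteration 4: beta = 0.6, y = 1.5336 + 0.6*(1.5336 - 0.6731) = 2.0498
  grad(y) = -1.7009, v = y - alpha*grad = 2.1397
  prox(v) = soft_thresh(2.1397, 0.0576) = 2.0821
f(x_4) = 3*2.0821^2 - 14*2.0821 + 1.09*|2.0821| = -13.8745


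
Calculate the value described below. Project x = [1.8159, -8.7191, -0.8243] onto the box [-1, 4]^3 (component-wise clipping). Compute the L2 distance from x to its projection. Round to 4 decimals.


Project each component onto [-1, 4].
clip(1.8159) = 1.8159, clip(-8.7191) = -1.0, clip(-0.8243) = -0.8243
Projection = [1.8159, -1.0, -0.8243]
Squared diffs: [0.0, 59.5845, 0.0]
Distance = sqrt(59.5845) = 7.7191


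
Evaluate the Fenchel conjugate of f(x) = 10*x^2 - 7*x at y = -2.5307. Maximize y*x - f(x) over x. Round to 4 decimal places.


f*(y) = sup_x {y*x - a*x^2 - b*x} = sup_x {(y-b)*x - a*x^2}
FOC: (y - b) - 2a*x = 0 => x* = (y - b)/(2a)
x* = (-2.5307 + 7)/(2*10) = 0.2235
f*(-2.5307) = (y-b)^2/(4a) = (-2.5307 + 7)^2/(4*10)
= 19.9746/40 = 0.4994


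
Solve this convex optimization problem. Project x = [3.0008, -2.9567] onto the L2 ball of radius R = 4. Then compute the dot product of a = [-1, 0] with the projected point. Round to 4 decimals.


Step 1: Compute ||x|| (intermediates to 6 decimals).
||x|| = sqrt(3.0008^2 + (-2.9567)^2) = 4.212704
Step 2: Project.
Since ||x|| > R, scale = R/||x|| = 4/4.212704 = 0.949509, proj(x) = scale * x
proj(x) = [2.849287, -2.807413]
Step 3: Dot product.
a^T * proj(x) = -1*2.849287 + 0*(-2.807413) = -2.8493


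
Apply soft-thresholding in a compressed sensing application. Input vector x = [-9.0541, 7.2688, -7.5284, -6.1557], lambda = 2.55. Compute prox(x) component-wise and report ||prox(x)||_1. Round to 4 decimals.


Soft-thresholding with lambda = 2.55:
prox(-9.0541) = sign(-9.0541)*max(|-9.0541| - 2.55, 0) = -6.5041
prox(7.2688) = sign(7.2688)*max(|7.2688| - 2.55, 0) = 4.7188
prox(-7.5284) = sign(-7.5284)*max(|-7.5284| - 2.55, 0) = -4.9784
prox(-6.1557) = sign(-6.1557)*max(|-6.1557| - 2.55, 0) = -3.6057
prox(x) = [-6.5041, 4.7188, -4.9784, -3.6057]
||prox(x)||_1 = 6.5041 + 4.7188 + 4.9784 + 3.6057 = 19.807


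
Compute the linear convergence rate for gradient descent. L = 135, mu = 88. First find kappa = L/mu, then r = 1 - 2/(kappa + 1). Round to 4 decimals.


Step 1: Compute the condition number.
kappa = L/mu = 135/88 = 1.5341
Step 2: Compute the convergence rate.
r = 1 - 2/(kappa + 1) = 1 - 2*mu/(L + mu) = (L - mu)/(L + mu) = 47/223 = 0.2108


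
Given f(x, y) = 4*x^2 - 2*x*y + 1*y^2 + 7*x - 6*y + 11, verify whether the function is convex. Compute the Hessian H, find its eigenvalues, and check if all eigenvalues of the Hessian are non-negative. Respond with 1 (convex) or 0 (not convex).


The Hessian of f(x,y) = 4*x^2 - 2*x*y + 1*y^2 + 7*x - 6*y + 11 is:
H = [[8, -2], [-2, 2]]
Trace = 8 + 2 = 10
Determinant = 8*2 - (-2)^2 = 12
Discriminant = (10)^2 - 4*12 = 52.0
Eigenvalues: lambda_1 = 1.3944, lambda_2 = 8.6056
The function is convex.

1


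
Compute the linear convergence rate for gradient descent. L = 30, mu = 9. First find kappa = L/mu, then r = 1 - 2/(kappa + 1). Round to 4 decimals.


Step 1: Compute the condition number.
kappa = L/mu = 30/9 = 3.3333
Step 2: Compute the convergence rate.
r = 1 - 2/(kappa + 1) = 1 - 2*mu/(L + mu) = (L - mu)/(L + mu) = 21/39 = 0.5385


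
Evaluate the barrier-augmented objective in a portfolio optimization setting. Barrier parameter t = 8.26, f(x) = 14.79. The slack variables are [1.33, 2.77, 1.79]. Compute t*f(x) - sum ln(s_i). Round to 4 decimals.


Step 1: Compute log-barrier.
ln values: [0.2852, 1.0188, 0.5822]
phi = -(0.2852 + 1.0188 + 0.5822) = -1.8862
Step 2: Compute augmented objective.
t*f(x) = 8.26*14.79 = 122.1654
Total = 122.1654 - 1.8862 = 120.2792


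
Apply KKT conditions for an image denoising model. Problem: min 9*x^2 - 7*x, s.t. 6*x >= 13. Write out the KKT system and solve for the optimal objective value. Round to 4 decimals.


Step 1: Try lambda = 0 (constraint inactive).
x_unc = 7/(2*9) = 0.3889
Check: 6*0.3889 = 2.3334 < 13 -- violated!
Step 2: Constraint must be active: 6*x = 13
x* = 13/6 = 2.1667 (rounded; the exact value 13/6 is used below)
lambda = (2*9*(13/6) - 7)/6 = 5.3333
Step 3: Compute optimal value.
f(x*) = 9*(13/6)^2 - 7*(13/6) = 27.0833


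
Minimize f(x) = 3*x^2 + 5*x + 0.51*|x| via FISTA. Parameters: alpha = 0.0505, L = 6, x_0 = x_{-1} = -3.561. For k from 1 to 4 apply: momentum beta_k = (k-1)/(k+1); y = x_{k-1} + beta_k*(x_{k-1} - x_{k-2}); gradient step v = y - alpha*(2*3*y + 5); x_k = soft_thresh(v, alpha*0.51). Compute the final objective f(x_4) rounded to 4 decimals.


FISTA on f(x) = 3*x^2 + 5*x + 0.51*|x|
L = 6, alpha = 0.0505
Iteration 1: beta = 0.0, y = -3.561 + 0.0*(-3.561 + 3.561) = -3.561
  grad(y) = -16.366, v = y - alpha*grad = -2.7345
  prox(v) = soft_thresh(-2.7345, 0.0258) = -2.7088
Iteration 2: beta = 0.3333, y = -2.7088 + 0.3333*(-2.7088 + 3.561) = -2.4247
  grad(y) = -9.5481, v = y - alpha*grad = -1.9425
  prox(v) = soft_thresh(-1.9425, 0.0258) = -1.9167
Iteration 3: beta = 0.5, y = -1.9167 + 0.5*(-1.9167 + 2.7088) = -1.5207
  grad(y) = -4.1245, v = y - alpha*grad = -1.3125
  prox(v) = soft_thresh(-1.3125, 0.0258) = -1.2867
Iteration 4: beta = 0.6, y = -1.2867 + 0.6*(-1.2867 + 1.9167) = -0.9087
  grad(y) = -0.452, v = y - alpha*grad = -0.8858
  prox(v) = soft_thresh(-0.8858, 0.0258) = -0.8601
f(x_4) = 3*(-0.8601)^2 + 5*(-0.8601) + 0.51*|-0.8601| = -1.6425


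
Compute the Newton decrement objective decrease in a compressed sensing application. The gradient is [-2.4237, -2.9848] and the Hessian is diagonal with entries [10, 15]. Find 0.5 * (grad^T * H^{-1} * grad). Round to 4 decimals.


Step 1: H is diagonal, so H^(-1) * g = [-0.2424, -0.199].
Step 2: g^T H^(-1) g = sum_i g_i^2 / H_ii
  = (-2.4237)^2/10 + (-2.9848)^2/15
  = 0.5874 + 0.5939 = 1.1814
Step 3: Objective decrease = 0.5 * g^T H^(-1) g = 0.5907


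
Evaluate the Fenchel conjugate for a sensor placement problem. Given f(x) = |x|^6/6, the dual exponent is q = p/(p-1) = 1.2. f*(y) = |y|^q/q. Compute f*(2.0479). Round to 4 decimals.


The conjugate exponent q satisfies 1/p + 1/q = 1.
p = 6, so q = 6/(6 - 1) = 1.2
|y|^q = 2.0479^1.2 = 2.3636
f*(2.0479) = 2.3636 / 1.2 = 1.9697


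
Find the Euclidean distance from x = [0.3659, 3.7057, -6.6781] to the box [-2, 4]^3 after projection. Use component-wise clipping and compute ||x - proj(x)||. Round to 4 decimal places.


Project each component onto [-2, 4].
clip(0.3659) = 0.3659, clip(3.7057) = 3.7057, clip(-6.6781) = -2.0
Projection = [0.3659, 3.7057, -2.0]
Squared diffs: [0.0, 0.0, 21.8846]
Distance = sqrt(21.8846) = 4.6781


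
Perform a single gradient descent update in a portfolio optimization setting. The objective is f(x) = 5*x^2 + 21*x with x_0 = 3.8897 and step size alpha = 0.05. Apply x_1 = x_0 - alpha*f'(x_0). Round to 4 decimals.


We compute the gradient at x_0 and apply the update.
f'(x) = 10*x + 21
f'(3.8897) = 10*3.8897 + 21 = 59.897
x_1 = 3.8897 - 0.05*59.897 = 0.8949


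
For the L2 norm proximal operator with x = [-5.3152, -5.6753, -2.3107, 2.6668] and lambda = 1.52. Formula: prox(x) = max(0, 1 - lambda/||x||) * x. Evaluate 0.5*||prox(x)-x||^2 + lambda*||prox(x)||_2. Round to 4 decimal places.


Step 1: Compute ||x||.
||x|| = 8.5388
Step 2: Compute scaling factor.
scale = max(0, 1 - 1.52/8.5388) = 0.822
Step 3: prox(x) = [-4.369, -4.665, -1.8994, 2.1921]
||prox(x)|| = 7.0188
Step 4: Proximal objective.
0.5*||prox-x||^2 = 1.1552
lambda*||prox|| = 10.6686
Total = 11.8238


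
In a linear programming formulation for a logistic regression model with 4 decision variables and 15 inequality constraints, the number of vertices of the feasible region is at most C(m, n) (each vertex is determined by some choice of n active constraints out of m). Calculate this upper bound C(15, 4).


Each vertex corresponds to some choice of n active constraints out of m, so the number of vertices is at most C(m, n) = m! / (n!(m-n)!).
m = 15, n = 4
Numerator: 15 * 14 * 13 * 12
Denominator: 4! = 24
C(15, 4) = 1365


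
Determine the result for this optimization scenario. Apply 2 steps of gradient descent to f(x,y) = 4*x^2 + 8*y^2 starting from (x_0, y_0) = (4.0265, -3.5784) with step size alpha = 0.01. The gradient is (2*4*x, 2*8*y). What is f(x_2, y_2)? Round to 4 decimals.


Gradient descent on f(x,y) = 4*x^2 + 8*y^2.
Starting point: (4.0265, -3.5784), alpha = 0.01
Step 1: grad_x = 2*4*4.0265 = 32.212, grad_y = 2*8*-3.5784 = -57.2544
  x_1 = 4.0265 - 0.01*32.212 = 3.7044
  y_1 = -3.5784 - 0.01*-57.2544 = -3.0059
Step 2: grad_x = 2*4*3.7044 = 29.635, grad_y = 2*8*-3.0059 = -48.0937
  x_2 = 3.7044 - 0.01*29.635 = 3.408
  y_2 = -3.0059 - 0.01*-48.0937 = -2.5249
f(3.408, -2.5249) = 4*3.408^2 + 8*(-2.5249)^2 = 97.4604


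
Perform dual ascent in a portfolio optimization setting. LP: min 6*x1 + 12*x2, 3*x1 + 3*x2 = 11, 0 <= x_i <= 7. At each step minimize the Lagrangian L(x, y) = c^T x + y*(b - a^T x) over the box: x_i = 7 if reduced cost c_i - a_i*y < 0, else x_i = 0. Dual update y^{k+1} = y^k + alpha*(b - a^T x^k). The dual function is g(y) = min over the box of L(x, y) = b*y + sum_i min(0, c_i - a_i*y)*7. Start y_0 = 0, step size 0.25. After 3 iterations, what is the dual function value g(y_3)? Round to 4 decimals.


Dual ascent for LP: min 6*x1 + 12*x2, 3*x1 + 3*x2 = 11, 0 <= x_i <= 7
Step 1: y^k = 0.0, reduced costs: (6.0, 12.0)
  x^k = (0.0, 0.0), subgradient = b - a^T x = 11.0
  y^{k+1} = 0.0 + 0.25*11.0 = 2.75
Step 2: y^k = 2.75, reduced costs: (-2.25, 3.75)
  x^k = (7.0, 0.0), subgradient = b - a^T x = -10.0
  y^{k+1} = 2.75 + 0.25*-10.0 = 0.25
Step 3: y^k = 0.25, reduced costs: (5.25, 11.25)
  x^k = (0.0, 0.0), subgradient = b - a^T x = 11.0
  y^{k+1} = 0.25 + 0.25*11.0 = 3.0
Dual objective at y_3 = 3.0: reduced costs (-3.0, 3.0), box minimizer x = (7.0, 0.0)
g(y_3) = b*y + (c1 - a1*y)*x1 + (c2 - a2*y)*x2 = 11*3.0 + (-3.0)*7.0 + 3.0*0.0 = 33.0 - 21.0 + 0.0 = 12.0


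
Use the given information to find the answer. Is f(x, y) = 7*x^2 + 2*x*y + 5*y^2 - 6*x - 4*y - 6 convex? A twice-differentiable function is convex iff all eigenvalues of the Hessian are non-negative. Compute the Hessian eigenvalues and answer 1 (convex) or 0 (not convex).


The Hessian of f(x,y) = 7*x^2 + 2*x*y + 5*y^2 - 6*x - 4*y - 6 is:
H = [[14, 2], [2, 10]]
Trace = 14 + 10 = 24
Determinant = 14*10 - (2)^2 = 136
Discriminant = (24)^2 - 4*136 = 32.0
Eigenvalues: lambda_1 = 9.1716, lambda_2 = 14.8284
The function is convex.

1


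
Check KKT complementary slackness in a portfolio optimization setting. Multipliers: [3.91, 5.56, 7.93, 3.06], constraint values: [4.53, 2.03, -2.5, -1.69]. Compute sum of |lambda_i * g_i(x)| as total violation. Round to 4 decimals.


KKT complementary slackness check:
lambda_1 * g_1 = 3.91 * 4.53 = 17.7123
lambda_2 * g_2 = 5.56 * 2.03 = 11.2868
lambda_3 * g_3 = 7.93 * -2.5 = -19.825
lambda_4 * g_4 = 3.06 * -1.69 = -5.1714
Total violation = 17.7123 + 11.2868 + 19.825 + 5.1714 = 53.9955


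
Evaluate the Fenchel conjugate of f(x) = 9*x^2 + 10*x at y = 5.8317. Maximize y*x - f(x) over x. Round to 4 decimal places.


f*(y) = sup_x {y*x - a*x^2 - b*x} = sup_x {(y-b)*x - a*x^2}
FOC: (y - b) - 2a*x = 0 => x* = (y - b)/(2a)
x* = (5.8317 - 10)/(2*9) = -0.2316
f*(5.8317) = (y-b)^2/(4a) = (5.8317 - 10)^2/(4*9)
= 17.3747/36 = 0.4826


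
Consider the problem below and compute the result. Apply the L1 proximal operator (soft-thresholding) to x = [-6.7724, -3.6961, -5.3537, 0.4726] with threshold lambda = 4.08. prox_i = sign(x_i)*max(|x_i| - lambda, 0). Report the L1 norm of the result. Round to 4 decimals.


Soft-thresholding with lambda = 4.08:
prox(-6.7724) = sign(-6.7724)*max(|-6.7724| - 4.08, 0) = -2.6924
prox(-3.6961) = sign(-3.6961)*max(|-3.6961| - 4.08, 0) = 0.0
prox(-5.3537) = sign(-5.3537)*max(|-5.3537| - 4.08, 0) = -1.2737
prox(0.4726) = sign(0.4726)*max(|0.4726| - 4.08, 0) = 0.0
prox(x) = [-2.6924, 0.0, -1.2737, 0.0]
||prox(x)||_1 = 2.6924 + 0.0 + 1.2737 + 0.0 = 3.9661


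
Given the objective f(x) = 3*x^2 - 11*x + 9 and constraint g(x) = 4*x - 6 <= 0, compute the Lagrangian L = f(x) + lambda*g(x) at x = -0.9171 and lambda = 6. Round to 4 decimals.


Step 1: Evaluate f(x).
f(-0.9171) = 3*(-0.9171)^2 - 11*(-0.9171) + 9 = 21.6113
Step 2: Evaluate g(x).
g(-0.9171) = 4*-0.9171 - 6 = -9.6684
Step 3: Compute Lagrangian.
L = 21.6113 + 6*-9.6684 = -36.3991


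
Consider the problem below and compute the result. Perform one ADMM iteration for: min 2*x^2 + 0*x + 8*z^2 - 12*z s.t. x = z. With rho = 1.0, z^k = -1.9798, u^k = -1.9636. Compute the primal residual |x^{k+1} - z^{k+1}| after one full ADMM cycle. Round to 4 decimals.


ADMM iteration with rho = 1.0, z^k = -1.9798, u^k = -1.9636
Step 1: x-update.
Minimize 2*x^2 + 0*x + (1.0/2)*(x + 1.9798 - 1.9636)^2
FOC: (2*2 + 1.0)*x = 0 + 1.0*(-1.9798 + 1.9636)
x^{k+1} = -0.0032
Step 2: z-update.
Minimize 8*z^2 - 12*z + (1.0/2)*(-0.0032 - z - 1.9636)^2
FOC: (2*8 + 1.0)*z = 12 + 1.0*(-0.0032 - 1.9636)
z^{k+1} = 0.5902
Step 3: u-update.
u^{k+1} = -1.9636 - 0.0032 - 0.5902 = -2.557
Step 4: Primal residual = |-0.0032 - 0.5902| = 0.5934


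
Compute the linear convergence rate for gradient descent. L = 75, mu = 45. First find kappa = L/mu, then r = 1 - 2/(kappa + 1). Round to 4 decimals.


Step 1: Compute the condition number.
kappa = L/mu = 75/45 = 1.6667
Step 2: Compute the convergence rate.
r = 1 - 2/(kappa + 1) = 1 - 2*mu/(L + mu) = (L - mu)/(L + mu) = 30/120 = 0.25


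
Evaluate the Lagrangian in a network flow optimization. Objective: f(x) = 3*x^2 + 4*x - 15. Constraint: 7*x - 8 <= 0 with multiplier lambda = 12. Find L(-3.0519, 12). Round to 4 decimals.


Step 1: Evaluate f(x).
f(-3.0519) = 3*(-3.0519)^2 + 4*(-3.0519) - 15 = 0.7347
Step 2: Evaluate g(x).
g(-3.0519) = 7*-3.0519 - 8 = -29.3633
Step 3: Compute Lagrangian.
L = 0.7347 + 12*-29.3633 = -351.6249


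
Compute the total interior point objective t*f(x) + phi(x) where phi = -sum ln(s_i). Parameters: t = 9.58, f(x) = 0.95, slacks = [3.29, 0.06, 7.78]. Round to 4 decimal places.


Step 1: Compute log-barrier.
ln values: [1.1909, -2.8134, 2.0516]
phi = -(1.1909 - 2.8134 + 2.0516) = -0.429
Step 2: Compute augmented objective.
t*f(x) = 9.58*0.95 = 9.101
Total = 9.101 - 0.429 = 8.672


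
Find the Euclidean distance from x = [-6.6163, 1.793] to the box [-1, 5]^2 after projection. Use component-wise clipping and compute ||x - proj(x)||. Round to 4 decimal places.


Project each component onto [-1, 5].
clip(-6.6163) = -1.0, clip(1.793) = 1.793
Projection = [-1.0, 1.793]
Squared diffs: [31.5428, 0.0]
Distance = sqrt(31.5428) = 5.6163


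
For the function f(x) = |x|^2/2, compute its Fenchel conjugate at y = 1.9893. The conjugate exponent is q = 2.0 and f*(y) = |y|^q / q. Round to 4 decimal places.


The conjugate exponent q satisfies 1/p + 1/q = 1.
p = 2, so q = 2/(2 - 1) = 2.0
|y|^q = 1.9893^2.0 = 3.9573
f*(1.9893) = 3.9573 / 2.0 = 1.9787


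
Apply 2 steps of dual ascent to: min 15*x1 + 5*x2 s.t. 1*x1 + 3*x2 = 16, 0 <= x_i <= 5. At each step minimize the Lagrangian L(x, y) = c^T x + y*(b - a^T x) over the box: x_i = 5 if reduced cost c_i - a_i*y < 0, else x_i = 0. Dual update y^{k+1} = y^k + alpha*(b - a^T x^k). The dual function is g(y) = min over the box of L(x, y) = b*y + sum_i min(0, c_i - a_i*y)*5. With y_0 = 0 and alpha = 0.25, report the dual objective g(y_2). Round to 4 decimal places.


Dual ascent for LP: min 15*x1 + 5*x2, 1*x1 + 3*x2 = 16, 0 <= x_i <= 5
Step 1: y^k = 0.0, reduced costs: (15.0, 5.0)
  x^k = (0.0, 0.0), subgradient = b - a^T x = 16.0
  y^{k+1} = 0.0 + 0.25*16.0 = 4.0
Step 2: y^k = 4.0, reduced costs: (11.0, -7.0)
  x^k = (0.0, 5.0), subgradient = b - a^T x = 1.0
  y^{k+1} = 4.0 + 0.25*1.0 = 4.25
Dual objective at y_2 = 4.25: reduced costs (10.75, -7.75), box minimizer x = (0.0, 5.0)
g(y_2) = b*y + (c1 - a1*y)*x1 + (c2 - a2*y)*x2 = 16*4.25 + 10.75*0.0 + (-7.75)*5.0 = 68.0 + 0.0 - 38.75 = 29.25


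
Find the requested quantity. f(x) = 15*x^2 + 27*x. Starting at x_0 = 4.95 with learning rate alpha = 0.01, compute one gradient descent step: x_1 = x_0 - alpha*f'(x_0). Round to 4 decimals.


We compute the gradient at x_0 and apply the update.
f'(x) = 30*x + 27
f'(4.95) = 30*4.95 + 27 = 175.5
x_1 = 4.95 - 0.01*175.5 = 3.195


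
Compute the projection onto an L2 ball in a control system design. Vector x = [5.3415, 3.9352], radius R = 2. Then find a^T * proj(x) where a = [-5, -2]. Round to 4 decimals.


Step 1: Compute ||x|| (intermediates to 6 decimals).
||x|| = sqrt(5.3415^2 + 3.9352^2) = 6.634563
Step 2: Project.
Since ||x|| > R, scale = R/||x|| = 2/6.634563 = 0.301452, proj(x) = scale * x
proj(x) = [1.610206, 1.186274]
Step 3: Dot product.
a^T * proj(x) = -5*1.610206 - 2*1.186274 = -10.4236


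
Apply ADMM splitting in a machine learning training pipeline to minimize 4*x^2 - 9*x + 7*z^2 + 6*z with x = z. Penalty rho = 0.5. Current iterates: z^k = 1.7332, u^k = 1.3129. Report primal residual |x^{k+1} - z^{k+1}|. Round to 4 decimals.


ADMM iteration with rho = 0.5, z^k = 1.7332, u^k = 1.3129
Step 1: x-update.
Minimize 4*x^2 - 9*x + (0.5/2)*(x - 1.7332 + 1.3129)^2
FOC: (2*4 + 0.5)*x = 9 + 0.5*(1.7332 - 1.3129)
x^{k+1} = 1.0835
Step 2: z-update.
Minimize 7*z^2 + 6*z + (0.5/2)*(1.0835 - z + 1.3129)^2
FOC: (2*7 + 0.5)*z = -6 + 0.5*(1.0835 + 1.3129)
z^{k+1} = -0.3312
Step 3: u-update.
u^{k+1} = 1.3129 + 1.0835 + 0.3312 = 2.7276
Step 4: Primal residual = |1.0835 + 0.3312| = 1.4147


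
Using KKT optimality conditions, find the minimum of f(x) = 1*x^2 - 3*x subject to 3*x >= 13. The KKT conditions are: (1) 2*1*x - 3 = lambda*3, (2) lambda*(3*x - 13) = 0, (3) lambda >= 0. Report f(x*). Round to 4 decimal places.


Step 1: Try lambda = 0 (constraint inactive).
x_unc = 3/(2*1) = 1.5
Check: 3*1.5 = 4.5 < 13 -- violated!
Step 2: Constraint must be active: 3*x = 13
x* = 13/3 = 4.3333 (rounded; the exact value 13/3 is used below)
lambda = (2*1*(13/3) - 3)/3 = 1.8889
Step 3: Compute optimal value.
f(x*) = 1*(13/3)^2 - 3*(13/3) = 5.7778


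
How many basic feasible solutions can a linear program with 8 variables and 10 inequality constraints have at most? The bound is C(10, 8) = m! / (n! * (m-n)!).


Each vertex corresponds to some choice of n active constraints out of m, so the number of vertices is at most C(m, n) = m! / (n!(m-n)!).
m = 10, n = 8
Numerator: 10 * 9 * 8 * 7 * 6 * 5 * 4 * 3
Denominator: 8! = 40320
C(10, 8) = 45


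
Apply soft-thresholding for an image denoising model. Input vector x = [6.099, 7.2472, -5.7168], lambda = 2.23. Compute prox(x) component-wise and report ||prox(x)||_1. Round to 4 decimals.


Soft-thresholding with lambda = 2.23:
prox(6.099) = sign(6.099)*max(|6.099| - 2.23, 0) = 3.869
prox(7.2472) = sign(7.2472)*max(|7.2472| - 2.23, 0) = 5.0172
prox(-5.7168) = sign(-5.7168)*max(|-5.7168| - 2.23, 0) = -3.4868
prox(x) = [3.869, 5.0172, -3.4868]
||prox(x)||_1 = 3.869 + 5.0172 + 3.4868 = 12.373


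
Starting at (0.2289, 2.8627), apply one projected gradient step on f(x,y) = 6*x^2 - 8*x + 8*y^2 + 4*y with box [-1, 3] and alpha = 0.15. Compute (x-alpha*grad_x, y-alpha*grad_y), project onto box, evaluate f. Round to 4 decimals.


Step 1: Compute gradient at (0.2289, 2.8627).
grad_x = 2*6*0.2289 - 8 = -5.2532
grad_y = 2*8*2.8627 + 4 = 49.8032
Step 2: Gradient step.
x_raw = 0.2289 - 0.15*-5.2532 = 1.0169
y_raw = 2.8627 - 0.15*49.8032 = -4.6078
Step 3: Project onto [-1, 3].
x_proj = clip(1.0169) = 1.0169
y_proj = clip(-4.6078) = -1.0
Step 4: Evaluate f.
f(1.0169, -1.0) = 2.0692


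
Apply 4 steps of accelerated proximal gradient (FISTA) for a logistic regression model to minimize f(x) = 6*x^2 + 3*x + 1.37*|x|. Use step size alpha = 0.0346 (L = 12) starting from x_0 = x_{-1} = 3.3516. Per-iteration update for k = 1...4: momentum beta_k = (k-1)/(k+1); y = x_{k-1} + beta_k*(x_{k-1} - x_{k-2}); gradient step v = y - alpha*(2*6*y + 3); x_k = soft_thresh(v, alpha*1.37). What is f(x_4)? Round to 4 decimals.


FISTA on f(x) = 6*x^2 + 3*x + 1.37*|x|
L = 12, alpha = 0.0346
Iteration 1: beta = 0.0, y = 3.3516 + 0.0*(3.3516 - 3.3516) = 3.3516
  grad(y) = 43.2192, v = y - alpha*grad = 1.8562
  prox(v) = soft_thresh(1.8562, 0.0474) = 1.8088
Iteration 2: beta = 0.3333, y = 1.8088 + 0.3333*(1.8088 - 3.3516) = 1.2946
  grad(y) = 18.5346, v = y - alpha*grad = 0.6533
  prox(v) = soft_thresh(0.6533, 0.0474) = 0.6059
Iteration 3: beta = 0.5, y = 0.6059 + 0.5*(0.6059 - 1.8088) = 0.0044
  grad(y) = 3.0524, v = y - alpha*grad = -0.1012
  prox(v) = soft_thresh(-0.1012, 0.0474) = -0.0538
Iteration 4: beta = 0.6, y = -0.0538 + 0.6*(-0.0538 - 0.6059) = -0.4497
  grad(y) = -2.3959, v = y - alpha*grad = -0.3668
  prox(v) = soft_thresh(-0.3668, 0.0474) = -0.3194
f(x_4) = 6*(-0.3194)^2 + 3*(-0.3194) + 1.37*|-0.3194| = 0.0914


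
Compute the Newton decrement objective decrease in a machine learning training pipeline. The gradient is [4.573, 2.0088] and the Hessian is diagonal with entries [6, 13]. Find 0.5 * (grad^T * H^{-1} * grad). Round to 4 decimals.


Step 1: H is diagonal, so H^(-1) * g = [0.7622, 0.1545].
Step 2: g^T H^(-1) g = sum_i g_i^2 / H_ii
  = (4.573)^2/6 + (2.0088)^2/13
  = 3.4854 + 0.3104 = 3.7958
Step 3: Objective decrease = 0.5 * g^T H^(-1) g = 1.8979


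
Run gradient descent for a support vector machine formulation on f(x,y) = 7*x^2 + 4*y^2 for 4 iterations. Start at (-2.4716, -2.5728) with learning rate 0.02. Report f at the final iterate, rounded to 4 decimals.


Gradient descent on f(x,y) = 7*x^2 + 4*y^2.
Starting point: (-2.4716, -2.5728), alpha = 0.02
Step 1: grad_x = 2*7*-2.4716 = -34.6024, grad_y = 2*4*-2.5728 = -20.5824
  x_1 = -2.4716 - 0.02*-34.6024 = -1.7796
  y_1 = -2.5728 - 0.02*-20.5824 = -2.1612
Step 2: grad_x = 2*7*-1.7796 = -24.9137, grad_y = 2*4*-2.1612 = -17.2892
  x_2 = -1.7796 - 0.02*-24.9137 = -1.2813
  y_2 = -2.1612 - 0.02*-17.2892 = -1.8154
Step 3: grad_x = 2*7*-1.2813 = -17.9379, grad_y = 2*4*-1.8154 = -14.5229
  x_3 = -1.2813 - 0.02*-17.9379 = -0.9225
  y_3 = -1.8154 - 0.02*-14.5229 = -1.5249
Step 4: grad_x = 2*7*-0.9225 = -12.9153, grad_y = 2*4*-1.5249 = -12.1993
  x_4 = -0.9225 - 0.02*-12.9153 = -0.6642
  y_4 = -1.5249 - 0.02*-12.1993 = -1.2809
f(-0.6642, -1.2809) = 7*(-0.6642)^2 + 4*(-1.2809)^2 = 9.6513


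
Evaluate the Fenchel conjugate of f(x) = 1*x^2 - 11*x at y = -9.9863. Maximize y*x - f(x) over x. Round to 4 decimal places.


f*(y) = sup_x {y*x - a*x^2 - b*x} = sup_x {(y-b)*x - a*x^2}
FOC: (y - b) - 2a*x = 0 => x* = (y - b)/(2a)
x* = (-9.9863 + 11)/(2*1) = 0.5069
f*(-9.9863) = (y-b)^2/(4a) = (-9.9863 + 11)^2/(4*1)
= 1.0276/4 = 0.2569


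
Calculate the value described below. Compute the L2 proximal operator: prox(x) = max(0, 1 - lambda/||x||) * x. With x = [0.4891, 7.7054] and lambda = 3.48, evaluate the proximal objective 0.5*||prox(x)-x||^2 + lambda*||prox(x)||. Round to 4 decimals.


Step 1: Compute ||x||.
||x|| = 7.7209
Step 2: Compute scaling factor.
scale = max(0, 1 - 3.48/7.7209) = 0.5493
Step 3: prox(x) = [0.2687, 4.2324]
||prox(x)|| = 4.2409
Step 4: Proximal objective.
0.5*||prox-x||^2 = 6.0552
lambda*||prox|| = 14.7583
Total = 20.8136


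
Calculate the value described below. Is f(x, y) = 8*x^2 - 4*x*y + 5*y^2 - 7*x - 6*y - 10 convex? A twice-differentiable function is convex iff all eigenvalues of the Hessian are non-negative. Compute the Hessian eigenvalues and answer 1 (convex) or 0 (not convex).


The Hessian of f(x,y) = 8*x^2 - 4*x*y + 5*y^2 - 7*x - 6*y - 10 is:
H = [[16, -4], [-4, 10]]
Trace = 16 + 10 = 26
Determinant = 16*10 - (-4)^2 = 144
Discriminant = (26)^2 - 4*144 = 100.0
Eigenvalues: lambda_1 = 8.0, lambda_2 = 18.0
The function is convex.

1


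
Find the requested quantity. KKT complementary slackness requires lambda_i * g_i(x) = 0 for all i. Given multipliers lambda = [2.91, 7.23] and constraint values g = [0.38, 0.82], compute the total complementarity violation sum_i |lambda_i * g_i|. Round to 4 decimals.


KKT complementary slackness check:
lambda_1 * g_1 = 2.91 * 0.38 = 1.1058
lambda_2 * g_2 = 7.23 * 0.82 = 5.9286
Total violation = 1.1058 + 5.9286 = 7.0344


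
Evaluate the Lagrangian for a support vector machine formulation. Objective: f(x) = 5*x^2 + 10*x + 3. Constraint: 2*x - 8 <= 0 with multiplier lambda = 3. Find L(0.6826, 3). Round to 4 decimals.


Step 1: Evaluate f(x).
f(0.6826) = 5*0.6826^2 + 10*0.6826 + 3 = 12.1557
Step 2: Evaluate g(x).
g(0.6826) = 2*0.6826 - 8 = -6.6348
Step 3: Compute Lagrangian.
L = 12.1557 + 3*-6.6348 = -7.7487


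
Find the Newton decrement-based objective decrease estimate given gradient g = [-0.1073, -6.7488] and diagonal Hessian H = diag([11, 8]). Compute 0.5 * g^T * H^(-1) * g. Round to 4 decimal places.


Step 1: H is diagonal, so H^(-1) * g = [-0.0098, -0.8436].
Step 2: g^T H^(-1) g = sum_i g_i^2 / H_ii
  = (-0.1073)^2/11 + (-6.7488)^2/8
  = 0.001 + 5.6933 = 5.6943
Step 3: Objective decrease = 0.5 * g^T H^(-1) g = 2.8472


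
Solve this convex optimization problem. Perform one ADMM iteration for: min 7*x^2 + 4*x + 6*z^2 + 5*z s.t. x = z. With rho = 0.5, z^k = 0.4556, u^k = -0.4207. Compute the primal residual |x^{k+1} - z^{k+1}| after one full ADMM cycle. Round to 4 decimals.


ADMM iteration with rho = 0.5, z^k = 0.4556, u^k = -0.4207
Step 1: x-update.
Minimize 7*x^2 + 4*x + (0.5/2)*(x - 0.4556 - 0.4207)^2
FOC: (2*7 + 0.5)*x = -4 + 0.5*(0.4556 + 0.4207)
x^{k+1} = -0.2456
Step 2: z-update.
Minimize 6*z^2 + 5*z + (0.5/2)*(-0.2456 - z - 0.4207)^2
FOC: (2*6 + 0.5)*z = -5 + 0.5*(-0.2456 - 0.4207)
z^{k+1} = -0.4267
Step 3: u-update.
u^{k+1} = -0.4207 - 0.2456 + 0.4267 = -0.2397
Step 4: Primal residual = |-0.2456 + 0.4267| = 0.181


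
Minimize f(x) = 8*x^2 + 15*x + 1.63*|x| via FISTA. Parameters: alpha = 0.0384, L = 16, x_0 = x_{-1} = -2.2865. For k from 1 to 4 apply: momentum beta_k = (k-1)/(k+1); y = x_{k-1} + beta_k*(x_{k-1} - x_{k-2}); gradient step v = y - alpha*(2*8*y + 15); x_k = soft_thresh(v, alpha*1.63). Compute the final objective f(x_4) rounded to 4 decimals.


FISTA on f(x) = 8*x^2 + 15*x + 1.63*|x|
L = 16, alpha = 0.0384
Iteration 1: beta = 0.0, y = -2.2865 + 0.0*(-2.2865 + 2.2865) = -2.2865
  grad(y) = -21.584, v = y - alpha*grad = -1.4577
  prox(v) = soft_thresh(-1.4577, 0.0626) = -1.3951
Iteration 2: beta = 0.3333, y = -1.3951 + 0.3333*(-1.3951 + 2.2865) = -1.0979
  grad(y) = -2.5671, v = y - alpha*grad = -0.9994
  prox(v) = soft_thresh(-0.9994, 0.0626) = -0.9368
Iteration 3: beta = 0.5, y = -0.9368 + 0.5*(-0.9368 + 1.3951) = -0.7076
  grad(y) = 3.6781, v = y - alpha*grad = -0.8489
  prox(v) = soft_thresh(-0.8489, 0.0626) = -0.7863
Iteration 4: beta = 0.6, y = -0.7863 + 0.6*(-0.7863 + 0.9368) = -0.696
  grad(y) = 3.8646, v = y - alpha*grad = -0.8444
  prox(v) = soft_thresh(-0.8444, 0.0626) = -0.7818
f(x_4) = 8*(-0.7818)^2 + 15*(-0.7818) + 1.63*|-0.7818| = -5.563


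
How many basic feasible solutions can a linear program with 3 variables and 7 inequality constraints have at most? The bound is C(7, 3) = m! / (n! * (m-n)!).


Each vertex corresponds to some choice of n active constraints out of m, so the number of vertices is at most C(m, n) = m! / (n!(m-n)!).
m = 7, n = 3
Numerator: 7 * 6 * 5
Denominator: 3! = 6
C(7, 3) = 35


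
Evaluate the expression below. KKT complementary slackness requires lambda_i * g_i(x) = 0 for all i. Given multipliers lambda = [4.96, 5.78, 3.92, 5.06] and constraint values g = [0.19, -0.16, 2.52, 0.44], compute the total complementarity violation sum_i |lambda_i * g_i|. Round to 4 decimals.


KKT complementary slackness check:
lambda_1 * g_1 = 4.96 * 0.19 = 0.9424
lambda_2 * g_2 = 5.78 * -0.16 = -0.9248
lambda_3 * g_3 = 3.92 * 2.52 = 9.8784
lambda_4 * g_4 = 5.06 * 0.44 = 2.2264
Total violation = 0.9424 + 0.9248 + 9.8784 + 2.2264 = 13.972


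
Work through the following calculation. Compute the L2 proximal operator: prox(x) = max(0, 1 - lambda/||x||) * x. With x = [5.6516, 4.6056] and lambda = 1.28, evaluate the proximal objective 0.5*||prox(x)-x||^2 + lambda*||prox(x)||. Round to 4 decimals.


Step 1: Compute ||x||.
||x|| = 7.2906
Step 2: Compute scaling factor.
scale = max(0, 1 - 1.28/7.2906) = 0.8244
Step 3: prox(x) = [4.6594, 3.797]
||prox(x)|| = 6.0106
Step 4: Proximal objective.
0.5*||prox-x||^2 = 0.8192
lambda*||prox|| = 7.6936
Total = 8.5127


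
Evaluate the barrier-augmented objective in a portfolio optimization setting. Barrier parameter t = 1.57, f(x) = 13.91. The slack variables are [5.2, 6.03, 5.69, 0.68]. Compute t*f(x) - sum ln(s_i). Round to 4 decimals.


Step 1: Compute log-barrier.
ln values: [1.6487, 1.7967, 1.7387, -0.3857]
phi = -(1.6487 + 1.7967 + 1.7387 - 0.3857) = -4.7985
Step 2: Compute augmented objective.
t*f(x) = 1.57*13.91 = 21.8387
Total = 21.8387 - 4.7985 = 17.0402


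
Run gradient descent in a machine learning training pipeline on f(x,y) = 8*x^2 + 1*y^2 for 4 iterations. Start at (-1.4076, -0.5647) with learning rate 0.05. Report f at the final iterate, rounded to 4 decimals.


Gradient descent on f(x,y) = 8*x^2 + 1*y^2.
Starting point: (-1.4076, -0.5647), alpha = 0.05
Step 1: grad_x = 2*8*-1.4076 = -22.5216, grad_y = 2*1*-0.5647 = -1.1294
  x_1 = -1.4076 - 0.05*-22.5216 = -0.2815
  y_1 = -0.5647 - 0.05*-1.1294 = -0.5082
Step 2: grad_x = 2*8*-0.2815 = -4.5043, grad_y = 2*1*-0.5082 = -1.0165
  x_2 = -0.2815 - 0.05*-4.5043 = -0.0563
  y_2 = -0.5082 - 0.05*-1.0165 = -0.4574
Step 3: grad_x = 2*8*-0.0563 = -0.9009, grad_y = 2*1*-0.4574 = -0.9148
  x_3 = -0.0563 - 0.05*-0.9009 = -0.0113
  y_3 = -0.4574 - 0.05*-0.9148 = -0.4117
Step 4: grad_x = 2*8*-0.0113 = -0.1802, grad_y = 2*1*-0.4117 = -0.8233
  x_4 = -0.0113 - 0.05*-0.1802 = -0.0023
  y_4 = -0.4117 - 0.05*-0.8233 = -0.3705
f(-0.0023, -0.3705) = 8*(-0.0023)^2 + 1*(-0.3705)^2 = 0.1373


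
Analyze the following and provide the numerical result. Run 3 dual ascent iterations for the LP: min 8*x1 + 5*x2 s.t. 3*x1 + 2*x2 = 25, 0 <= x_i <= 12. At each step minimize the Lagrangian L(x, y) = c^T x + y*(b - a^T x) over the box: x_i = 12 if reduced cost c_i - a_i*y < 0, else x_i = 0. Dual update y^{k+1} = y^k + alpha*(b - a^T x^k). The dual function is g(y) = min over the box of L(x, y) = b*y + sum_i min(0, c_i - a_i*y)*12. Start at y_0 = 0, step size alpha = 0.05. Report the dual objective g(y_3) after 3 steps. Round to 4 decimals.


Dual ascent for LP: min 8*x1 + 5*x2, 3*x1 + 2*x2 = 25, 0 <= x_i <= 12
Step 1: y^k = 0.0, reduced costs: (8.0, 5.0)
  x^k = (0.0, 0.0), subgradient = b - a^T x = 25.0
  y^{k+1} = 0.0 + 0.05*25.0 = 1.25
Step 2: y^k = 1.25, reduced costs: (4.25, 2.5)
  x^k = (0.0, 0.0), subgradient = b - a^T x = 25.0
  y^{k+1} = 1.25 + 0.05*25.0 = 2.5
Step 3: y^k = 2.5, reduced costs: (0.5, 0.0)
  x^k = (0.0, 0.0), subgradient = b - a^T x = 25.0
  y^{k+1} = 2.5 + 0.05*25.0 = 3.75
Dual objective at y_3 = 3.75: reduced costs (-3.25, -2.5), box minimizer x = (12.0, 12.0)
g(y_3) = b*y + (c1 - a1*y)*x1 + (c2 - a2*y)*x2 = 25*3.75 + (-3.25)*12.0 + (-2.5)*12.0 = 93.75 - 39.0 - 30.0 = 24.75


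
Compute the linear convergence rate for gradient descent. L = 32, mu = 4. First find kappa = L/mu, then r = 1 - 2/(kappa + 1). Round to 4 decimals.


Step 1: Compute the condition number.
kappa = L/mu = 32/4 = 8.0
Step 2: Compute the convergence rate.
r = 1 - 2/(kappa + 1) = 1 - 2*mu/(L + mu) = (L - mu)/(L + mu) = 28/36 = 0.7778
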